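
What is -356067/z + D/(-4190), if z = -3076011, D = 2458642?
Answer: -420073217574/716027005 ≈ -586.67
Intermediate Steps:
-356067/z + D/(-4190) = -356067/(-3076011) + 2458642/(-4190) = -356067*(-1/3076011) + 2458642*(-1/4190) = 39563/341779 - 1229321/2095 = -420073217574/716027005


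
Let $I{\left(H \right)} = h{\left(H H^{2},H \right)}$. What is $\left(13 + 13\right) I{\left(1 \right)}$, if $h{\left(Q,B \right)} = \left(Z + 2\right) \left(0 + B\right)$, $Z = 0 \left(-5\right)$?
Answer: $52$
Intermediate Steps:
$Z = 0$
$h{\left(Q,B \right)} = 2 B$ ($h{\left(Q,B \right)} = \left(0 + 2\right) \left(0 + B\right) = 2 B$)
$I{\left(H \right)} = 2 H$
$\left(13 + 13\right) I{\left(1 \right)} = \left(13 + 13\right) 2 \cdot 1 = 26 \cdot 2 = 52$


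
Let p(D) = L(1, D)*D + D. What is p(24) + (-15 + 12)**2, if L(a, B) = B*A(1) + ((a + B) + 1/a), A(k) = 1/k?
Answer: 1233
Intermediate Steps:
L(a, B) = a + 1/a + 2*B (L(a, B) = B/1 + ((a + B) + 1/a) = B*1 + ((B + a) + 1/a) = B + (B + a + 1/a) = a + 1/a + 2*B)
p(D) = D + D*(2 + 2*D) (p(D) = (1 + 1/1 + 2*D)*D + D = (1 + 1 + 2*D)*D + D = (2 + 2*D)*D + D = D*(2 + 2*D) + D = D + D*(2 + 2*D))
p(24) + (-15 + 12)**2 = 24*(3 + 2*24) + (-15 + 12)**2 = 24*(3 + 48) + (-3)**2 = 24*51 + 9 = 1224 + 9 = 1233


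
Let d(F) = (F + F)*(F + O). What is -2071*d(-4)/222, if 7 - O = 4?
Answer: -8284/111 ≈ -74.631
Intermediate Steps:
O = 3 (O = 7 - 1*4 = 7 - 4 = 3)
d(F) = 2*F*(3 + F) (d(F) = (F + F)*(F + 3) = (2*F)*(3 + F) = 2*F*(3 + F))
-2071*d(-4)/222 = -2071*2*(-4)*(3 - 4)/222 = -2071*2*(-4)*(-1)/222 = -16568/222 = -2071*4/111 = -8284/111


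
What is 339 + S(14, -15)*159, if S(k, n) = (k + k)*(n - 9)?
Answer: -106509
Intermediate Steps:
S(k, n) = 2*k*(-9 + n) (S(k, n) = (2*k)*(-9 + n) = 2*k*(-9 + n))
339 + S(14, -15)*159 = 339 + (2*14*(-9 - 15))*159 = 339 + (2*14*(-24))*159 = 339 - 672*159 = 339 - 106848 = -106509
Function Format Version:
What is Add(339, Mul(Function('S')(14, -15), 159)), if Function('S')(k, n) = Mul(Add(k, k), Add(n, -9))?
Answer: -106509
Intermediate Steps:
Function('S')(k, n) = Mul(2, k, Add(-9, n)) (Function('S')(k, n) = Mul(Mul(2, k), Add(-9, n)) = Mul(2, k, Add(-9, n)))
Add(339, Mul(Function('S')(14, -15), 159)) = Add(339, Mul(Mul(2, 14, Add(-9, -15)), 159)) = Add(339, Mul(Mul(2, 14, -24), 159)) = Add(339, Mul(-672, 159)) = Add(339, -106848) = -106509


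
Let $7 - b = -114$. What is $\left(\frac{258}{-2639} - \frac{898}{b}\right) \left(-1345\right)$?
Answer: $\frac{3229398800}{319319} \approx 10113.0$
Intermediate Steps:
$b = 121$ ($b = 7 - -114 = 7 + 114 = 121$)
$\left(\frac{258}{-2639} - \frac{898}{b}\right) \left(-1345\right) = \left(\frac{258}{-2639} - \frac{898}{121}\right) \left(-1345\right) = \left(258 \left(- \frac{1}{2639}\right) - \frac{898}{121}\right) \left(-1345\right) = \left(- \frac{258}{2639} - \frac{898}{121}\right) \left(-1345\right) = \left(- \frac{2401040}{319319}\right) \left(-1345\right) = \frac{3229398800}{319319}$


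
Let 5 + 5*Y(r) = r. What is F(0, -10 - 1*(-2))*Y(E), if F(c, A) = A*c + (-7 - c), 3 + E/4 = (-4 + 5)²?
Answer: 91/5 ≈ 18.200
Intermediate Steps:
E = -8 (E = -12 + 4*(-4 + 5)² = -12 + 4*1² = -12 + 4*1 = -12 + 4 = -8)
Y(r) = -1 + r/5
F(c, A) = -7 - c + A*c
F(0, -10 - 1*(-2))*Y(E) = (-7 - 1*0 + (-10 - 1*(-2))*0)*(-1 + (⅕)*(-8)) = (-7 + 0 + (-10 + 2)*0)*(-1 - 8/5) = (-7 + 0 - 8*0)*(-13/5) = (-7 + 0 + 0)*(-13/5) = -7*(-13/5) = 91/5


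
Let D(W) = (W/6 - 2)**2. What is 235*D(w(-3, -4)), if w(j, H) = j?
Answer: 5875/4 ≈ 1468.8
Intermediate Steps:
D(W) = (-2 + W/6)**2 (D(W) = (W*(1/6) - 2)**2 = (W/6 - 2)**2 = (-2 + W/6)**2)
235*D(w(-3, -4)) = 235*((-12 - 3)**2/36) = 235*((1/36)*(-15)**2) = 235*((1/36)*225) = 235*(25/4) = 5875/4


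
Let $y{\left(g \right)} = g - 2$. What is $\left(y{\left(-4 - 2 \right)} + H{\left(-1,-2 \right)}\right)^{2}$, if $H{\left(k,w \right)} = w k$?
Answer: $36$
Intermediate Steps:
$y{\left(g \right)} = -2 + g$ ($y{\left(g \right)} = g - 2 = -2 + g$)
$H{\left(k,w \right)} = k w$
$\left(y{\left(-4 - 2 \right)} + H{\left(-1,-2 \right)}\right)^{2} = \left(\left(-2 - 6\right) - -2\right)^{2} = \left(\left(-2 - 6\right) + 2\right)^{2} = \left(-8 + 2\right)^{2} = \left(-6\right)^{2} = 36$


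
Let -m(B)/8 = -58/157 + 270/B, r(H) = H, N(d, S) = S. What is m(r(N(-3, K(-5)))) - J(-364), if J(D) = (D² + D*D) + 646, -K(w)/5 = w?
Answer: -208591334/785 ≈ -2.6572e+5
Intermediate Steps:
K(w) = -5*w
J(D) = 646 + 2*D² (J(D) = (D² + D²) + 646 = 2*D² + 646 = 646 + 2*D²)
m(B) = 464/157 - 2160/B (m(B) = -8*(-58/157 + 270/B) = 464/157 - 2160/B)
m(r(N(-3, K(-5)))) - J(-364) = (464/157 - 2160/((-5*(-5)))) - (646 + 2*(-364)²) = (464/157 - 2160/25) - (646 + 2*132496) = (464/157 - 2160*1/25) - (646 + 264992) = (464/157 - 432/5) - 1*265638 = -65504/785 - 265638 = -208591334/785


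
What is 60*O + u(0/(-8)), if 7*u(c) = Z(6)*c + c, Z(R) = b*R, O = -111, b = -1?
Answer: -6660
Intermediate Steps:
Z(R) = -R
u(c) = -5*c/7 (u(c) = ((-1*6)*c + c)/7 = (-6*c + c)/7 = (-5*c)/7 = -5*c/7)
60*O + u(0/(-8)) = 60*(-111) - 0/(-8) = -6660 - 0*(-1)/8 = -6660 - 5/7*0 = -6660 + 0 = -6660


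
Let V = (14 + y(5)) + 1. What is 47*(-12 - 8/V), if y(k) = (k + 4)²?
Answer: -6815/12 ≈ -567.92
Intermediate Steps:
y(k) = (4 + k)²
V = 96 (V = (14 + (4 + 5)²) + 1 = (14 + 9²) + 1 = (14 + 81) + 1 = 95 + 1 = 96)
47*(-12 - 8/V) = 47*(-12 - 8/96) = 47*(-12 - 8*1/96) = 47*(-12 - 1/12) = 47*(-145/12) = -6815/12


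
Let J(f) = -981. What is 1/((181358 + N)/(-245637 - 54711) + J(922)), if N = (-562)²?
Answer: -50058/49189765 ≈ -0.0010177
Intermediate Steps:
N = 315844
1/((181358 + N)/(-245637 - 54711) + J(922)) = 1/((181358 + 315844)/(-245637 - 54711) - 981) = 1/(497202/(-300348) - 981) = 1/(497202*(-1/300348) - 981) = 1/(-82867/50058 - 981) = 1/(-49189765/50058) = -50058/49189765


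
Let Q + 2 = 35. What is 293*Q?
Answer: 9669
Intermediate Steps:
Q = 33 (Q = -2 + 35 = 33)
293*Q = 293*33 = 9669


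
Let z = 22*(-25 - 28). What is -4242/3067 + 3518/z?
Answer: -7867939/1788061 ≈ -4.4003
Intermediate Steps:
z = -1166 (z = 22*(-53) = -1166)
-4242/3067 + 3518/z = -4242/3067 + 3518/(-1166) = -4242*1/3067 + 3518*(-1/1166) = -4242/3067 - 1759/583 = -7867939/1788061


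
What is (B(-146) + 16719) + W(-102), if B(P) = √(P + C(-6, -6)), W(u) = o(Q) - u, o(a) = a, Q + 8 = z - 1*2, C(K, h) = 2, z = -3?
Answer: 16808 + 12*I ≈ 16808.0 + 12.0*I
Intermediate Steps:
Q = -13 (Q = -8 + (-3 - 1*2) = -8 + (-3 - 2) = -8 - 5 = -13)
W(u) = -13 - u
B(P) = √(2 + P) (B(P) = √(P + 2) = √(2 + P))
(B(-146) + 16719) + W(-102) = (√(2 - 146) + 16719) + (-13 - 1*(-102)) = (√(-144) + 16719) + (-13 + 102) = (12*I + 16719) + 89 = (16719 + 12*I) + 89 = 16808 + 12*I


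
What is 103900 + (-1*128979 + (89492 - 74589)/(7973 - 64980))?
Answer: -1429693456/57007 ≈ -25079.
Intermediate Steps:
103900 + (-1*128979 + (89492 - 74589)/(7973 - 64980)) = 103900 + (-128979 + 14903/(-57007)) = 103900 + (-128979 + 14903*(-1/57007)) = 103900 + (-128979 - 14903/57007) = 103900 - 7352720756/57007 = -1429693456/57007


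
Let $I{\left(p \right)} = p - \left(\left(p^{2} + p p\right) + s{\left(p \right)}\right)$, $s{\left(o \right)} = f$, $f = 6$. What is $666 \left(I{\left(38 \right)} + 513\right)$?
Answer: $-1560438$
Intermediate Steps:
$s{\left(o \right)} = 6$
$I{\left(p \right)} = -6 + p - 2 p^{2}$ ($I{\left(p \right)} = p - \left(\left(p^{2} + p p\right) + 6\right) = p - \left(\left(p^{2} + p^{2}\right) + 6\right) = p - \left(2 p^{2} + 6\right) = p - \left(6 + 2 p^{2}\right) = -6 + p - 2 p^{2}$)
$666 \left(I{\left(38 \right)} + 513\right) = 666 \left(\left(-6 + 38 - 2 \cdot 38^{2}\right) + 513\right) = 666 \left(\left(-6 + 38 - 2888\right) + 513\right) = 666 \left(-2856 + 513\right) = 666 \left(-2343\right) = -1560438$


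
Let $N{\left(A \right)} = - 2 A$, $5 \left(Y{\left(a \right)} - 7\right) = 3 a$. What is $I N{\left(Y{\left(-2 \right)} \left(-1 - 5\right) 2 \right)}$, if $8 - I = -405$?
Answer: $\frac{287448}{5} \approx 57490.0$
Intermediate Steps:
$I = 413$ ($I = 8 - -405 = 8 + 405 = 413$)
$Y{\left(a \right)} = 7 + \frac{3 a}{5}$
$I N{\left(Y{\left(-2 \right)} \left(-1 - 5\right) 2 \right)} = 413 \left(- 2 \left(7 + \frac{3}{5} \left(-2\right)\right) \left(-1 - 5\right) 2\right) = 413 \left(- 2 \left(7 - \frac{6}{5}\right) \left(-1 - 5\right) 2\right) = 413 \left(- 2 \cdot \frac{29}{5} \left(-6\right) 2\right) = 413 \left(- 2 \left(\left(- \frac{174}{5}\right) 2\right)\right) = 413 \left(\left(-2\right) \left(- \frac{348}{5}\right)\right) = 413 \cdot \frac{696}{5} = \frac{287448}{5}$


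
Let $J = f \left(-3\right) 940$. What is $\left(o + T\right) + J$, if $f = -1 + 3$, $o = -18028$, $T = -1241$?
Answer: $-24909$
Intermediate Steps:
$f = 2$
$J = -5640$ ($J = 2 \left(-3\right) 940 = \left(-6\right) 940 = -5640$)
$\left(o + T\right) + J = \left(-18028 - 1241\right) - 5640 = -19269 - 5640 = -24909$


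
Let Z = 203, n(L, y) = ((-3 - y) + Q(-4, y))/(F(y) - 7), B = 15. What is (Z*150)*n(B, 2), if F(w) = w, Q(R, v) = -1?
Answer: 36540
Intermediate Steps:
n(L, y) = (-4 - y)/(-7 + y) (n(L, y) = ((-3 - y) - 1)/(y - 7) = (-4 - y)/(-7 + y))
(Z*150)*n(B, 2) = (203*150)*((-4 - 1*2)/(-7 + 2)) = 30450*((-4 - 2)/(-5)) = 30450*(-1/5*(-6)) = 30450*(6/5) = 36540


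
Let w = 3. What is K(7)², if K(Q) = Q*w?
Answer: 441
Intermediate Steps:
K(Q) = 3*Q (K(Q) = Q*3 = 3*Q)
K(7)² = (3*7)² = 21² = 441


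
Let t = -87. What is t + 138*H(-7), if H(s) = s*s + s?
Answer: 5709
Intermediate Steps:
H(s) = s + s**2 (H(s) = s**2 + s = s + s**2)
t + 138*H(-7) = -87 + 138*(-7*(1 - 7)) = -87 + 138*(-7*(-6)) = -87 + 138*42 = -87 + 5796 = 5709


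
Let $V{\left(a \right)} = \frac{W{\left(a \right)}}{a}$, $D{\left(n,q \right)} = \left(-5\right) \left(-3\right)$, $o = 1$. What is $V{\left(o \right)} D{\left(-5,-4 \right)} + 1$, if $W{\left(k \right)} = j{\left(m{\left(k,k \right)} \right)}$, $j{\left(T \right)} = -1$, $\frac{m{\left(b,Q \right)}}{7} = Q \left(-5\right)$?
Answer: $-14$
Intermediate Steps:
$m{\left(b,Q \right)} = - 35 Q$ ($m{\left(b,Q \right)} = 7 Q \left(-5\right) = 7 \left(- 5 Q\right) = - 35 Q$)
$D{\left(n,q \right)} = 15$
$W{\left(k \right)} = -1$
$V{\left(a \right)} = - \frac{1}{a}$
$V{\left(o \right)} D{\left(-5,-4 \right)} + 1 = - 1^{-1} \cdot 15 + 1 = \left(-1\right) 1 \cdot 15 + 1 = \left(-1\right) 15 + 1 = -15 + 1 = -14$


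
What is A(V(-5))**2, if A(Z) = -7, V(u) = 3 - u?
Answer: 49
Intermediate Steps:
A(V(-5))**2 = (-7)**2 = 49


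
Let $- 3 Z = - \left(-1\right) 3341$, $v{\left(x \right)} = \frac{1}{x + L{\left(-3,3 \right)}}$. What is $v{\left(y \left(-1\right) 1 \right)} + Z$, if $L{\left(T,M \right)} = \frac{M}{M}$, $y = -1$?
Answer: $- \frac{6679}{6} \approx -1113.2$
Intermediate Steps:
$L{\left(T,M \right)} = 1$
$v{\left(x \right)} = \frac{1}{1 + x}$ ($v{\left(x \right)} = \frac{1}{x + 1} = \frac{1}{1 + x}$)
$Z = - \frac{3341}{3}$ ($Z = - \frac{\left(-1\right) \left(\left(-1\right) 3341\right)}{3} = - \frac{\left(-1\right) \left(-3341\right)}{3} = \left(- \frac{1}{3}\right) 3341 = - \frac{3341}{3} \approx -1113.7$)
$v{\left(y \left(-1\right) 1 \right)} + Z = \frac{1}{1 + \left(-1\right) \left(-1\right) 1} - \frac{3341}{3} = \frac{1}{1 + 1 \cdot 1} - \frac{3341}{3} = \frac{1}{1 + 1} - \frac{3341}{3} = \frac{1}{2} - \frac{3341}{3} = - \frac{6679}{6}$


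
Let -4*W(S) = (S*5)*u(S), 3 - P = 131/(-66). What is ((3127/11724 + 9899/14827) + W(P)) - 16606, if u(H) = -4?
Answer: -10567901530101/637383076 ≈ -16580.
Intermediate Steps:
P = 329/66 (P = 3 - 131/(-66) = 3 - 131*(-1)/66 = 3 - 1*(-131/66) = 3 + 131/66 = 329/66 ≈ 4.9848)
W(S) = 5*S (W(S) = -S*5*(-4)/4 = -5*S*(-4)/4 = -(-5)*S = 5*S)
((3127/11724 + 9899/14827) + W(P)) - 16606 = ((3127/11724 + 9899/14827) + 5*(329/66)) - 16606 = ((3127*(1/11724) + 9899*(1/14827)) + 1645/66) - 16606 = ((3127/11724 + 9899/14827) + 1645/66) - 16606 = (162419905/173831748 + 1645/66) - 16606 = 16481829955/637383076 - 16606 = -10567901530101/637383076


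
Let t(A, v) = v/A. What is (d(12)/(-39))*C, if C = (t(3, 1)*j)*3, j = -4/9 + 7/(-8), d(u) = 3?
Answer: 95/936 ≈ 0.10150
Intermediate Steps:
j = -95/72 (j = -4*1/9 + 7*(-1/8) = -4/9 - 7/8 = -95/72 ≈ -1.3194)
C = -95/72 (C = ((1/3)*(-95/72))*3 = -95/216*3 = -95/72 ≈ -1.3194)
(d(12)/(-39))*C = (3/(-39))*(-95/72) = (3*(-1/39))*(-95/72) = -1/13*(-95/72) = 95/936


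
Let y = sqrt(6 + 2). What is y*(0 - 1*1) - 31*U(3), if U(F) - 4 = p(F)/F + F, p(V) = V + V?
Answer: -279 - 2*sqrt(2) ≈ -281.83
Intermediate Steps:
p(V) = 2*V
y = 2*sqrt(2) (y = sqrt(8) = 2*sqrt(2) ≈ 2.8284)
U(F) = 6 + F (U(F) = 4 + ((2*F)/F + F) = 4 + (2 + F) = 6 + F)
y*(0 - 1*1) - 31*U(3) = (2*sqrt(2))*(0 - 1*1) - 31*(6 + 3) = (2*sqrt(2))*(0 - 1) - 31*9 = (2*sqrt(2))*(-1) - 279 = -2*sqrt(2) - 279 = -279 - 2*sqrt(2)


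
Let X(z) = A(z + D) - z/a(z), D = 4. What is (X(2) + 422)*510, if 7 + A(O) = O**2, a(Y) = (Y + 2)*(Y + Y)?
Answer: 919785/4 ≈ 2.2995e+5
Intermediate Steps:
a(Y) = 2*Y*(2 + Y) (a(Y) = (2 + Y)*(2*Y) = 2*Y*(2 + Y))
A(O) = -7 + O**2
X(z) = -7 + (4 + z)**2 - 1/(2*(2 + z)) (X(z) = (-7 + (z + 4)**2) - z/(2*z*(2 + z)) = (-7 + (4 + z)**2) - z*1/(2*z*(2 + z)) = (-7 + (4 + z)**2) - 1/(2*(2 + z)) = -7 + (4 + z)**2 - 1/(2*(2 + z)))
(X(2) + 422)*510 = ((-1/2 + (-7 + (4 + 2)**2)*(2 + 2))/(2 + 2) + 422)*510 = ((-1/2 + (-7 + 6**2)*4)/4 + 422)*510 = ((-1/2 + (-7 + 36)*4)/4 + 422)*510 = ((-1/2 + 29*4)/4 + 422)*510 = ((-1/2 + 116)/4 + 422)*510 = ((1/4)*(231/2) + 422)*510 = (231/8 + 422)*510 = (3607/8)*510 = 919785/4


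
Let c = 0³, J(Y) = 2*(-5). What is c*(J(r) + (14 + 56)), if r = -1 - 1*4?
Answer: 0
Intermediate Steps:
r = -5 (r = -1 - 4 = -5)
J(Y) = -10
c = 0
c*(J(r) + (14 + 56)) = 0*(-10 + (14 + 56)) = 0*(-10 + 70) = 0*60 = 0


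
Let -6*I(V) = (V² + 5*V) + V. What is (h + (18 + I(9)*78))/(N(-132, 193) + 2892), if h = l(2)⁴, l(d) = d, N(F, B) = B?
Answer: -1721/3085 ≈ -0.55786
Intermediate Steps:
I(V) = -V - V²/6 (I(V) = -((V² + 5*V) + V)/6 = -(V² + 6*V)/6 = -V - V²/6)
h = 16 (h = 2⁴ = 16)
(h + (18 + I(9)*78))/(N(-132, 193) + 2892) = (16 + (18 - ⅙*9*(6 + 9)*78))/(193 + 2892) = (16 + (18 - ⅙*9*15*78))/3085 = (16 + (18 - 45/2*78))*(1/3085) = (16 + (18 - 1755))*(1/3085) = (16 - 1737)*(1/3085) = -1721*1/3085 = -1721/3085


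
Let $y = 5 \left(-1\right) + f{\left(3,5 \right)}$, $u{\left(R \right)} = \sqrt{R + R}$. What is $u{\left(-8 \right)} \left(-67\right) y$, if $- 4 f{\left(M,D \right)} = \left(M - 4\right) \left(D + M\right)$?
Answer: $804 i \approx 804.0 i$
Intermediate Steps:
$f{\left(M,D \right)} = - \frac{\left(-4 + M\right) \left(D + M\right)}{4}$ ($f{\left(M,D \right)} = - \frac{\left(M - 4\right) \left(D + M\right)}{4} = - \frac{\left(-4 + M\right) \left(D + M\right)}{4}$)
$u{\left(R \right)} = \sqrt{2} \sqrt{R}$ ($u{\left(R \right)} = \sqrt{2 R} = \sqrt{2} \sqrt{R}$)
$y = -3$ ($y = 5 \left(-1\right) + \left(5 + 3 - \frac{3^{2}}{4} - \frac{5}{4} \cdot 3\right) = -5 + \left(5 + 3 - \frac{9}{4} - \frac{15}{4}\right) = -5 + 2 = -3$)
$u{\left(-8 \right)} \left(-67\right) y = \sqrt{2} \sqrt{-8} \left(-67\right) \left(-3\right) = \sqrt{2} \cdot 2 i \sqrt{2} \left(-67\right) \left(-3\right) = 4 i \left(-67\right) \left(-3\right) = - 268 i \left(-3\right) = 804 i$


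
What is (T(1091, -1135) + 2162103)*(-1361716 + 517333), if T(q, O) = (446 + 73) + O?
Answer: -1825122877521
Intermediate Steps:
T(q, O) = 519 + O
(T(1091, -1135) + 2162103)*(-1361716 + 517333) = ((519 - 1135) + 2162103)*(-1361716 + 517333) = (-616 + 2162103)*(-844383) = 2161487*(-844383) = -1825122877521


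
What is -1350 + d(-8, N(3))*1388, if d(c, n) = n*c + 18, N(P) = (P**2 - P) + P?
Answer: -76302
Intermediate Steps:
N(P) = P**2
d(c, n) = 18 + c*n (d(c, n) = c*n + 18 = 18 + c*n)
-1350 + d(-8, N(3))*1388 = -1350 + (18 - 8*3**2)*1388 = -1350 + (18 - 8*9)*1388 = -1350 + (18 - 72)*1388 = -1350 - 54*1388 = -1350 - 74952 = -76302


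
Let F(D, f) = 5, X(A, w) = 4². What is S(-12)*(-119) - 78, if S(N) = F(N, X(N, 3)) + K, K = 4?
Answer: -1149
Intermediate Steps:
X(A, w) = 16
S(N) = 9 (S(N) = 5 + 4 = 9)
S(-12)*(-119) - 78 = 9*(-119) - 78 = -1071 - 78 = -1149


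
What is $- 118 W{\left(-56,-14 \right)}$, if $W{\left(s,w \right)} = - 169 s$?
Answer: $-1116752$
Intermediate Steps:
$- 118 W{\left(-56,-14 \right)} = - 118 \left(\left(-169\right) \left(-56\right)\right) = \left(-118\right) 9464 = -1116752$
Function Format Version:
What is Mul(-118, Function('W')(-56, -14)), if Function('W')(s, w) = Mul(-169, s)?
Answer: -1116752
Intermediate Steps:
Mul(-118, Function('W')(-56, -14)) = Mul(-118, Mul(-169, -56)) = Mul(-118, 9464) = -1116752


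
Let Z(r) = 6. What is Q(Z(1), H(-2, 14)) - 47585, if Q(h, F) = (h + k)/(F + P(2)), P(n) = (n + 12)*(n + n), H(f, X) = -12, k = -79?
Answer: -2093813/44 ≈ -47587.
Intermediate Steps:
P(n) = 2*n*(12 + n) (P(n) = (12 + n)*(2*n) = 2*n*(12 + n))
Q(h, F) = (-79 + h)/(56 + F) (Q(h, F) = (h - 79)/(F + 2*2*(12 + 2)) = (-79 + h)/(F + 2*2*14) = (-79 + h)/(F + 56) = (-79 + h)/(56 + F))
Q(Z(1), H(-2, 14)) - 47585 = (-79 + 6)/(56 - 12) - 47585 = -73/44 - 47585 = -2093813/44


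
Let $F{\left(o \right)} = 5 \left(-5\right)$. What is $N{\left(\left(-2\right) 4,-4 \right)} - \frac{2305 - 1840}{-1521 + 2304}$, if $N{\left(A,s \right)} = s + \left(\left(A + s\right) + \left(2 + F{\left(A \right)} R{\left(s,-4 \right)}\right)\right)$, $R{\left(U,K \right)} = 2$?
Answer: $- \frac{16859}{261} \approx -64.594$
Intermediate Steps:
$F{\left(o \right)} = -25$
$N{\left(A,s \right)} = -48 + A + 2 s$ ($N{\left(A,s \right)} = s + \left(\left(A + s\right) + \left(2 - 50\right)\right) = s - \left(48 - A - s\right) = s + \left(-48 + A + s\right) = -48 + A + 2 s$)
$N{\left(\left(-2\right) 4,-4 \right)} - \frac{2305 - 1840}{-1521 + 2304} = \left(-48 - 8 + 2 \left(-4\right)\right) - \frac{2305 - 1840}{-1521 + 2304} = \left(-48 - 8 - 8\right) - \frac{465}{783} = -64 - 465 \cdot \frac{1}{783} = -64 - \frac{155}{261} = - \frac{16859}{261}$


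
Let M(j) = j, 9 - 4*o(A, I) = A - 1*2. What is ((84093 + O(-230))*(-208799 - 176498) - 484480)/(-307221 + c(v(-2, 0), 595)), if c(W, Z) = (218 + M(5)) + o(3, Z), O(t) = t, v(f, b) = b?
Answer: 32312646791/306996 ≈ 1.0525e+5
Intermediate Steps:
o(A, I) = 11/4 - A/4 (o(A, I) = 9/4 - (A - 1*2)/4 = 9/4 - (A - 2)/4 = 9/4 - (-2 + A)/4 = 9/4 + (½ - A/4) = 11/4 - A/4)
c(W, Z) = 225 (c(W, Z) = (218 + 5) + (11/4 - ¼*3) = 223 + (11/4 - ¾) = 223 + 2 = 225)
((84093 + O(-230))*(-208799 - 176498) - 484480)/(-307221 + c(v(-2, 0), 595)) = ((84093 - 230)*(-208799 - 176498) - 484480)/(-307221 + 225) = (83863*(-385297) - 484480)/(-306996) = (-32312162311 - 484480)*(-1/306996) = -32312646791*(-1/306996) = 32312646791/306996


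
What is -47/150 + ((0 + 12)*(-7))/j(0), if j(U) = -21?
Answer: 553/150 ≈ 3.6867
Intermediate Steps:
-47/150 + ((0 + 12)*(-7))/j(0) = -47/150 + ((0 + 12)*(-7))/(-21) = -47*1/150 + (12*(-7))*(-1/21) = -47/150 - 84*(-1/21) = -47/150 + 4 = 553/150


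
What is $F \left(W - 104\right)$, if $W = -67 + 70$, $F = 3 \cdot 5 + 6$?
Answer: $-2121$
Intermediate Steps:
$F = 21$ ($F = 15 + 6 = 21$)
$W = 3$
$F \left(W - 104\right) = 21 \left(3 - 104\right) = 21 \left(-101\right) = -2121$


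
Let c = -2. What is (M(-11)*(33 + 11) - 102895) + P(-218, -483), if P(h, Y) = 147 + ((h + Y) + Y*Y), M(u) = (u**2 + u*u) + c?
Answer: 140400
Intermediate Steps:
M(u) = -2 + 2*u**2 (M(u) = (u**2 + u*u) - 2 = (u**2 + u**2) - 2 = 2*u**2 - 2 = -2 + 2*u**2)
P(h, Y) = 147 + Y + h + Y**2 (P(h, Y) = 147 + ((Y + h) + Y**2) = 147 + (Y + h + Y**2) = 147 + Y + h + Y**2)
(M(-11)*(33 + 11) - 102895) + P(-218, -483) = ((-2 + 2*(-11)**2)*(33 + 11) - 102895) + (147 - 483 - 218 + (-483)**2) = ((-2 + 2*121)*44 - 102895) + (147 - 483 - 218 + 233289) = ((-2 + 242)*44 - 102895) + 232735 = (240*44 - 102895) + 232735 = (10560 - 102895) + 232735 = -92335 + 232735 = 140400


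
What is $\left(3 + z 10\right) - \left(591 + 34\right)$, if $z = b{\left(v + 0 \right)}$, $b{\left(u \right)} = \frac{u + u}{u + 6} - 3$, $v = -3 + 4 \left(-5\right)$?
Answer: $- \frac{10624}{17} \approx -624.94$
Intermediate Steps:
$v = -23$ ($v = -3 - 20 = -23$)
$b{\left(u \right)} = -3 + \frac{2 u}{6 + u}$ ($b{\left(u \right)} = \frac{2 u}{6 + u} - 3 = -3 + \frac{2 u}{6 + u}$)
$z = - \frac{5}{17}$ ($z = \frac{-18 - \left(-23 + 0\right)}{6 + \left(-23 + 0\right)} = \frac{-18 - -23}{6 - 23} = \frac{-18 + 23}{-17} = \left(- \frac{1}{17}\right) 5 = - \frac{5}{17} \approx -0.29412$)
$\left(3 + z 10\right) - \left(591 + 34\right) = \left(3 - \frac{50}{17}\right) - \left(591 + 34\right) = \left(3 - \frac{50}{17}\right) - 625 = \frac{1}{17} - 625 = - \frac{10624}{17}$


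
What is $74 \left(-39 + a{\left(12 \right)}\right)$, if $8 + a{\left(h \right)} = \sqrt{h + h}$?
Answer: $-3478 + 148 \sqrt{6} \approx -3115.5$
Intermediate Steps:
$a{\left(h \right)} = -8 + \sqrt{2} \sqrt{h}$ ($a{\left(h \right)} = -8 + \sqrt{h + h} = -8 + \sqrt{2 h} = -8 + \sqrt{2} \sqrt{h}$)
$74 \left(-39 + a{\left(12 \right)}\right) = 74 \left(-39 - \left(8 - \sqrt{2} \sqrt{12}\right)\right) = 74 \left(-39 - \left(8 - \sqrt{2} \cdot 2 \sqrt{3}\right)\right) = 74 \left(-39 - \left(8 - 2 \sqrt{6}\right)\right) = 74 \left(-47 + 2 \sqrt{6}\right) = -3478 + 148 \sqrt{6}$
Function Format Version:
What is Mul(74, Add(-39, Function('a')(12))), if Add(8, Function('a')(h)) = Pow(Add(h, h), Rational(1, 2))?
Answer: Add(-3478, Mul(148, Pow(6, Rational(1, 2)))) ≈ -3115.5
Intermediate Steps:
Function('a')(h) = Add(-8, Mul(Pow(2, Rational(1, 2)), Pow(h, Rational(1, 2)))) (Function('a')(h) = Add(-8, Pow(Add(h, h), Rational(1, 2))) = Add(-8, Pow(Mul(2, h), Rational(1, 2))) = Add(-8, Mul(Pow(2, Rational(1, 2)), Pow(h, Rational(1, 2)))))
Mul(74, Add(-39, Function('a')(12))) = Mul(74, Add(-39, Add(-8, Mul(Pow(2, Rational(1, 2)), Pow(12, Rational(1, 2)))))) = Mul(74, Add(-39, Add(-8, Mul(Pow(2, Rational(1, 2)), Mul(2, Pow(3, Rational(1, 2))))))) = Mul(74, Add(-39, Add(-8, Mul(2, Pow(6, Rational(1, 2)))))) = Mul(74, Add(-47, Mul(2, Pow(6, Rational(1, 2))))) = Add(-3478, Mul(148, Pow(6, Rational(1, 2))))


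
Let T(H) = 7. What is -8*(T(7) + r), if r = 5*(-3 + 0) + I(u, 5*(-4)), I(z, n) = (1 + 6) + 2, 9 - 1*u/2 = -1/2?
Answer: -8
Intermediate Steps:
u = 19 (u = 18 - (-2)/2 = 18 - 2*(-1/2) = 18 + 1 = 19)
I(z, n) = 9 (I(z, n) = 7 + 2 = 9)
r = -6 (r = 5*(-3 + 0) + 9 = 5*(-3) + 9 = -15 + 9 = -6)
-8*(T(7) + r) = -8*(7 - 6) = -8*1 = -8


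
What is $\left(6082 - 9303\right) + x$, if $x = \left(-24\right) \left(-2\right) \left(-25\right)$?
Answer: $-4421$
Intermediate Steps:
$x = -1200$ ($x = 48 \left(-25\right) = -1200$)
$\left(6082 - 9303\right) + x = \left(6082 - 9303\right) - 1200 = -3221 - 1200 = -4421$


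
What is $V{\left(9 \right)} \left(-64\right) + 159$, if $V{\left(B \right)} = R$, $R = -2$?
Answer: $287$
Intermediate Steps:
$V{\left(B \right)} = -2$
$V{\left(9 \right)} \left(-64\right) + 159 = \left(-2\right) \left(-64\right) + 159 = 128 + 159 = 287$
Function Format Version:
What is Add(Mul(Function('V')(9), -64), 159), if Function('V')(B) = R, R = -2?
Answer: 287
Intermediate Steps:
Function('V')(B) = -2
Add(Mul(Function('V')(9), -64), 159) = Add(Mul(-2, -64), 159) = Add(128, 159) = 287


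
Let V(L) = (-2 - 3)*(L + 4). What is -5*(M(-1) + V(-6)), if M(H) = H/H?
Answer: -55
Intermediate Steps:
M(H) = 1
V(L) = -20 - 5*L (V(L) = -5*(4 + L) = -20 - 5*L)
-5*(M(-1) + V(-6)) = -5*(1 + (-20 - 5*(-6))) = -5*(1 + (-20 + 30)) = -5*(1 + 10) = -5*11 = -55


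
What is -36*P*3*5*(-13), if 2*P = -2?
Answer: -7020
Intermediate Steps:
P = -1 (P = (1/2)*(-2) = -1)
-36*P*3*5*(-13) = -36*(-1*3)*5*(-13) = -(-108)*5*(-13) = -36*(-15)*(-13) = 540*(-13) = -7020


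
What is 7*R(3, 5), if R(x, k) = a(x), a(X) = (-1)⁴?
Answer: 7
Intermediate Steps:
a(X) = 1
R(x, k) = 1
7*R(3, 5) = 7*1 = 7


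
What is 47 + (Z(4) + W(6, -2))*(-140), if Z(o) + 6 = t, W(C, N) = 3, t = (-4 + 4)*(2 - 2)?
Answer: 467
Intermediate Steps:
t = 0 (t = 0*0 = 0)
Z(o) = -6 (Z(o) = -6 + 0 = -6)
47 + (Z(4) + W(6, -2))*(-140) = 47 + (-6 + 3)*(-140) = 47 - 3*(-140) = 47 + 420 = 467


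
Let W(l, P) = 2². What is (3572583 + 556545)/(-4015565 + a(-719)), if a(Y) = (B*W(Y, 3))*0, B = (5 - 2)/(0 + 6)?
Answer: -4129128/4015565 ≈ -1.0283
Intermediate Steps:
W(l, P) = 4
B = ½ (B = 3/6 = 3*(⅙) = ½ ≈ 0.50000)
a(Y) = 0 (a(Y) = ((½)*4)*0 = 2*0 = 0)
(3572583 + 556545)/(-4015565 + a(-719)) = (3572583 + 556545)/(-4015565 + 0) = 4129128/(-4015565) = 4129128*(-1/4015565) = -4129128/4015565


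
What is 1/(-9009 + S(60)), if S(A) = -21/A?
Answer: -20/180187 ≈ -0.00011100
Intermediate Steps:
1/(-9009 + S(60)) = 1/(-9009 - 21/60) = 1/(-9009 - 21*1/60) = 1/(-9009 - 7/20) = 1/(-180187/20) = -20/180187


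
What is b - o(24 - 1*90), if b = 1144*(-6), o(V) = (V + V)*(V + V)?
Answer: -24288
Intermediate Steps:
o(V) = 4*V² (o(V) = (2*V)*(2*V) = 4*V²)
b = -6864
b - o(24 - 1*90) = -6864 - 4*(24 - 1*90)² = -6864 - 4*(24 - 90)² = -6864 - 4*(-66)² = -6864 - 4*4356 = -6864 - 1*17424 = -6864 - 17424 = -24288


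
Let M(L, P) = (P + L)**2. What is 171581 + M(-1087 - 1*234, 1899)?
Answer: 505665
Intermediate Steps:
M(L, P) = (L + P)**2
171581 + M(-1087 - 1*234, 1899) = 171581 + ((-1087 - 1*234) + 1899)**2 = 171581 + ((-1087 - 234) + 1899)**2 = 171581 + (-1321 + 1899)**2 = 171581 + 578**2 = 171581 + 334084 = 505665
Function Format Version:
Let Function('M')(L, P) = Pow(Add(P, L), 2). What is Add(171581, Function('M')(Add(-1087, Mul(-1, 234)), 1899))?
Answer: 505665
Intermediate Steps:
Function('M')(L, P) = Pow(Add(L, P), 2)
Add(171581, Function('M')(Add(-1087, Mul(-1, 234)), 1899)) = Add(171581, Pow(Add(Add(-1087, Mul(-1, 234)), 1899), 2)) = Add(171581, Pow(Add(Add(-1087, -234), 1899), 2)) = Add(171581, Pow(Add(-1321, 1899), 2)) = Add(171581, Pow(578, 2)) = Add(171581, 334084) = 505665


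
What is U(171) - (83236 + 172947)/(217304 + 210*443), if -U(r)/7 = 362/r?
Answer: -830193649/53067114 ≈ -15.644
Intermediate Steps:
U(r) = -2534/r
U(171) - (83236 + 172947)/(217304 + 210*443) = -2534/171 - (83236 + 172947)/(217304 + 210*443) = -2534*1/171 - 256183/(217304 + 93030) = -2534/171 - 256183/310334 = -830193649/53067114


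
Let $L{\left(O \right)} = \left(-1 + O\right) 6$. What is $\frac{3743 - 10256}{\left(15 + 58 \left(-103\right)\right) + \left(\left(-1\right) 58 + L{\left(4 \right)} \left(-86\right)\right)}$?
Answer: $\frac{6513}{7565} \approx 0.86094$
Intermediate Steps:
$L{\left(O \right)} = -6 + 6 O$
$\frac{3743 - 10256}{\left(15 + 58 \left(-103\right)\right) + \left(\left(-1\right) 58 + L{\left(4 \right)} \left(-86\right)\right)} = \frac{3743 - 10256}{\left(15 + 58 \left(-103\right)\right) + \left(\left(-1\right) 58 + \left(-6 + 6 \cdot 4\right) \left(-86\right)\right)} = - \frac{6513}{\left(15 - 5974\right) + \left(-58 + \left(-6 + 24\right) \left(-86\right)\right)} = - \frac{6513}{-5959 + \left(-58 + 18 \left(-86\right)\right)} = - \frac{6513}{-5959 - 1606} = - \frac{6513}{-7565} = \left(-6513\right) \left(- \frac{1}{7565}\right) = \frac{6513}{7565}$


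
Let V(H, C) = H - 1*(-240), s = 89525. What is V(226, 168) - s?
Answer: -89059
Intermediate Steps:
V(H, C) = 240 + H (V(H, C) = H + 240 = 240 + H)
V(226, 168) - s = (240 + 226) - 1*89525 = 466 - 89525 = -89059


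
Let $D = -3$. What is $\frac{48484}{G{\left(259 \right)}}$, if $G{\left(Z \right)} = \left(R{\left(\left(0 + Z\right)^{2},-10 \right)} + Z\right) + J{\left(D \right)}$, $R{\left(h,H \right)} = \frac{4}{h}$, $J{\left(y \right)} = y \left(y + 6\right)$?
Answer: $\frac{1626177602}{8385127} \approx 193.94$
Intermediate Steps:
$J{\left(y \right)} = y \left(6 + y\right)$
$G{\left(Z \right)} = -9 + Z + \frac{4}{Z^{2}}$ ($G{\left(Z \right)} = \left(\frac{4}{\left(0 + Z\right)^{2}} + Z\right) - 3 \left(6 - 3\right) = \left(\frac{4}{Z^{2}} + Z\right) - 9 = \left(Z + \frac{4}{Z^{2}}\right) - 9 = -9 + Z + \frac{4}{Z^{2}}$)
$\frac{48484}{G{\left(259 \right)}} = \frac{48484}{-9 + 259 + \frac{4}{67081}} = \frac{48484}{\frac{16770254}{67081}} = 48484 \cdot \frac{67081}{16770254} = \frac{1626177602}{8385127}$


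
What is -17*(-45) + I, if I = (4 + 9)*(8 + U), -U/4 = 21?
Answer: -223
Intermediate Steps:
U = -84 (U = -4*21 = -84)
I = -988 (I = (4 + 9)*(8 - 84) = 13*(-76) = -988)
-17*(-45) + I = -17*(-45) - 988 = 765 - 988 = -223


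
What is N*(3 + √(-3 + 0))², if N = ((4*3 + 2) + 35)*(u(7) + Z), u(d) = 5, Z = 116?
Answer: 35574 + 35574*I*√3 ≈ 35574.0 + 61616.0*I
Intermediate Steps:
N = 5929 (N = ((4*3 + 2) + 35)*(5 + 116) = ((12 + 2) + 35)*121 = (14 + 35)*121 = 49*121 = 5929)
N*(3 + √(-3 + 0))² = 5929*(3 + √(-3 + 0))² = 5929*(3 + √(-3))² = 5929*(3 + I*√3)²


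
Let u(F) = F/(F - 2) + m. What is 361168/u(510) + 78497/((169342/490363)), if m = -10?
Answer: 72419404269311/386946470 ≈ 1.8716e+5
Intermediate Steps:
u(F) = -10 + F/(-2 + F) (u(F) = F/(F - 2) - 10 = F/(-2 + F) - 10 = -10 + F/(-2 + F))
361168/u(510) + 78497/((169342/490363)) = 361168/(((20 - 9*510)/(-2 + 510))) + 78497/((169342/490363)) = 361168/(((20 - 4590)/508)) + 78497/((169342*(1/490363))) = 361168/(((1/508)*(-4570))) + 78497/(169342/490363) = 361168/(-2285/254) + 78497*(490363/169342) = 361168*(-254/2285) + 38492024411/169342 = -91736672/2285 + 38492024411/169342 = 72419404269311/386946470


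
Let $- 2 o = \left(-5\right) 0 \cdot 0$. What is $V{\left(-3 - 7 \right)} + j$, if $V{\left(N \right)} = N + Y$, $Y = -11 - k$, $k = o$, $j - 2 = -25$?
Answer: $-44$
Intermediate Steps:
$j = -23$ ($j = 2 - 25 = -23$)
$o = 0$ ($o = - \frac{\left(-5\right) 0 \cdot 0}{2} = - \frac{0 \cdot 0}{2} = \left(- \frac{1}{2}\right) 0 = 0$)
$k = 0$
$Y = -11$ ($Y = -11 - 0 = -11 + 0 = -11$)
$V{\left(N \right)} = -11 + N$ ($V{\left(N \right)} = N - 11 = -11 + N$)
$V{\left(-3 - 7 \right)} + j = \left(-11 - 10\right) - 23 = -21 - 23 = -44$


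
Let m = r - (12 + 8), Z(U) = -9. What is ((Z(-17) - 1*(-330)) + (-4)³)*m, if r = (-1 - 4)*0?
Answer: -5140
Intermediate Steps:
r = 0 (r = -5*0 = 0)
m = -20 (m = 0 - (12 + 8) = 0 - 1*20 = 0 - 20 = -20)
((Z(-17) - 1*(-330)) + (-4)³)*m = ((-9 - 1*(-330)) + (-4)³)*(-20) = ((-9 + 330) - 64)*(-20) = (321 - 64)*(-20) = 257*(-20) = -5140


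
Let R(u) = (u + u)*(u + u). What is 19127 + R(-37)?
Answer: 24603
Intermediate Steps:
R(u) = 4*u² (R(u) = (2*u)*(2*u) = 4*u²)
19127 + R(-37) = 19127 + 4*(-37)² = 19127 + 4*1369 = 19127 + 5476 = 24603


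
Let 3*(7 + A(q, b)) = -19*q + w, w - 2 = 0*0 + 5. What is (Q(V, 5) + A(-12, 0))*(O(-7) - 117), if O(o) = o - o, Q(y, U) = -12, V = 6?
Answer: -6942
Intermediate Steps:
w = 7 (w = 2 + (0*0 + 5) = 2 + (0 + 5) = 2 + 5 = 7)
A(q, b) = -14/3 - 19*q/3 (A(q, b) = -7 + (-19*q + 7)/3 = -7 + (7 - 19*q)/3 = -7 + (7/3 - 19*q/3) = -14/3 - 19*q/3)
O(o) = 0
(Q(V, 5) + A(-12, 0))*(O(-7) - 117) = (-12 + (-14/3 - 19/3*(-12)))*(0 - 117) = (-12 + (-14/3 + 76))*(-117) = (-12 + 214/3)*(-117) = (178/3)*(-117) = -6942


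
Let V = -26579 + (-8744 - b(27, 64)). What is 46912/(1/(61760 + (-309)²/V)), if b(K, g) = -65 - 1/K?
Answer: 2757993090734656/951965 ≈ 2.8972e+9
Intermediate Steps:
V = -951965/27 (V = -26579 + (-8744 - (-65 - 1/27)) = -26579 + (-8744 - 1*(-1756/27)) = -26579 + (-8744 + 1756/27) = -26579 - 234332/27 = -951965/27 ≈ -35258.)
46912/(1/(61760 + (-309)²/V)) = 46912/(1/(61760 + (-309)²/(-951965/27))) = 46912/(1/(61760 + 95481*(-27/951965))) = 46912/(1/(61760 - 2577987/951965)) = 46912/(1/(58790780413/951965)) = 46912/(951965/58790780413) = 46912*(58790780413/951965) = 2757993090734656/951965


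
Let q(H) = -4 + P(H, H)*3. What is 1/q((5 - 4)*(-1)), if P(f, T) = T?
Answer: -⅐ ≈ -0.14286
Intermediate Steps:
q(H) = -4 + 3*H (q(H) = -4 + H*3 = -4 + 3*H)
1/q((5 - 4)*(-1)) = 1/(-4 + 3*((5 - 4)*(-1))) = 1/(-4 + 3*(1*(-1))) = 1/(-4 + 3*(-1)) = 1/(-4 - 3) = 1/(-7) = -⅐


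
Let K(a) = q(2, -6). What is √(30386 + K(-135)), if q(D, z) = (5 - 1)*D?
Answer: √30394 ≈ 174.34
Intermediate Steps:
q(D, z) = 4*D
K(a) = 8 (K(a) = 4*2 = 8)
√(30386 + K(-135)) = √(30386 + 8) = √30394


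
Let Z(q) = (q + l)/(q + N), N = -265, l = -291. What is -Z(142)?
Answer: -149/123 ≈ -1.2114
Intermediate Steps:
Z(q) = (-291 + q)/(-265 + q) (Z(q) = (q - 291)/(q - 265) = (-291 + q)/(-265 + q))
-Z(142) = -(-291 + 142)/(-265 + 142) = -(-149)/(-123) = -(-1)*(-149)/123 = -1*149/123 = -149/123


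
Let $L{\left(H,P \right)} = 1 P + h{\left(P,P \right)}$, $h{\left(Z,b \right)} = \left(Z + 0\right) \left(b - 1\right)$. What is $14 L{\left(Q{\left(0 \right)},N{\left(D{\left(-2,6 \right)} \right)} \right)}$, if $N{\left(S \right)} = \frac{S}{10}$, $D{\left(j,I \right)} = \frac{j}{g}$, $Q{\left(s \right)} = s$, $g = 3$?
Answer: $\frac{14}{225} \approx 0.062222$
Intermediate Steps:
$h{\left(Z,b \right)} = Z \left(-1 + b\right)$
$D{\left(j,I \right)} = \frac{j}{3}$
$N{\left(S \right)} = \frac{S}{10}$ ($N{\left(S \right)} = S \frac{1}{10} = \frac{S}{10}$)
$L{\left(H,P \right)} = P + P \left(-1 + P\right)$ ($L{\left(H,P \right)} = 1 P + P \left(-1 + P\right) = P + P \left(-1 + P\right)$)
$14 L{\left(Q{\left(0 \right)},N{\left(D{\left(-2,6 \right)} \right)} \right)} = 14 \left(\frac{\frac{1}{3} \left(-2\right)}{10}\right)^{2} = 14 \left(\frac{1}{10} \left(- \frac{2}{3}\right)\right)^{2} = 14 \left(- \frac{1}{15}\right)^{2} = 14 \cdot \frac{1}{225} = \frac{14}{225}$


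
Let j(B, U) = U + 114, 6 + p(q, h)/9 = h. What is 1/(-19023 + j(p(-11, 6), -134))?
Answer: -1/19043 ≈ -5.2513e-5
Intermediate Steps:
p(q, h) = -54 + 9*h
j(B, U) = 114 + U
1/(-19023 + j(p(-11, 6), -134)) = 1/(-19023 + (114 - 134)) = 1/(-19023 - 20) = 1/(-19043) = -1/19043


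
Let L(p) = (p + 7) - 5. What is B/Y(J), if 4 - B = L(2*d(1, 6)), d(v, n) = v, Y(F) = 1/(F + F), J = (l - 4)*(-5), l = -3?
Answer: 0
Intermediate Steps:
J = 35 (J = (-3 - 4)*(-5) = -7*(-5) = 35)
Y(F) = 1/(2*F)
L(p) = 2 + p (L(p) = (7 + p) - 5 = 2 + p)
B = 0 (B = 4 - (2 + 2*1) = 4 - (2 + 2) = 4 - 1*4 = 4 - 4 = 0)
B/Y(J) = 0/(((½)/35)) = 0/(((½)*(1/35))) = 0/(1/70) = 0*70 = 0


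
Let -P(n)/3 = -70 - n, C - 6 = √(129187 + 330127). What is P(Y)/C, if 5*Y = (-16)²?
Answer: -5454/1148195 + 909*√459314/1148195 ≈ 0.53179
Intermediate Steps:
Y = 256/5 (Y = (⅕)*(-16)² = (⅕)*256 = 256/5 ≈ 51.200)
C = 6 + √459314 (C = 6 + √(129187 + 330127) = 6 + √459314 ≈ 683.73)
P(n) = 210 + 3*n (P(n) = -3*(-70 - n) = 210 + 3*n)
P(Y)/C = (210 + 3*(256/5))/(6 + √459314) = (210 + 768/5)/(6 + √459314) = 1818/(5*(6 + √459314))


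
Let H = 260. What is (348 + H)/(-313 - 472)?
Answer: -608/785 ≈ -0.77452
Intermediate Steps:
(348 + H)/(-313 - 472) = (348 + 260)/(-313 - 472) = 608/(-785) = 608*(-1/785) = -608/785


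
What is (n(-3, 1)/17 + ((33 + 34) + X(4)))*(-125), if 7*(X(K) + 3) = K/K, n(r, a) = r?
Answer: -951500/119 ≈ -7995.8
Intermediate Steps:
X(K) = -20/7 (X(K) = -3 + (K/K)/7 = -3 + (⅐)*1 = -3 + ⅐ = -20/7)
(n(-3, 1)/17 + ((33 + 34) + X(4)))*(-125) = (-3/17 + ((33 + 34) - 20/7))*(-125) = (-3*1/17 + (67 - 20/7))*(-125) = (-3/17 + 449/7)*(-125) = (7612/119)*(-125) = -951500/119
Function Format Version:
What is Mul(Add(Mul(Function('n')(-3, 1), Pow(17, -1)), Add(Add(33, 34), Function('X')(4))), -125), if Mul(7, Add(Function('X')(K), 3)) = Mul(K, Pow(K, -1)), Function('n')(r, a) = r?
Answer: Rational(-951500, 119) ≈ -7995.8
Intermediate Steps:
Function('X')(K) = Rational(-20, 7) (Function('X')(K) = Add(-3, Mul(Rational(1, 7), Mul(K, Pow(K, -1)))) = Add(-3, Mul(Rational(1, 7), 1)) = Add(-3, Rational(1, 7)) = Rational(-20, 7))
Mul(Add(Mul(Function('n')(-3, 1), Pow(17, -1)), Add(Add(33, 34), Function('X')(4))), -125) = Mul(Add(Mul(-3, Pow(17, -1)), Add(Add(33, 34), Rational(-20, 7))), -125) = Mul(Add(Mul(-3, Rational(1, 17)), Add(67, Rational(-20, 7))), -125) = Mul(Add(Rational(-3, 17), Rational(449, 7)), -125) = Mul(Rational(7612, 119), -125) = Rational(-951500, 119)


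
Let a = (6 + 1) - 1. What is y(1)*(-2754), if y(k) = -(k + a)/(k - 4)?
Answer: -6426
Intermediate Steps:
a = 6 (a = 7 - 1 = 6)
y(k) = -(6 + k)/(-4 + k) (y(k) = -(k + 6)/(k - 4) = -(6 + k)/(-4 + k))
y(1)*(-2754) = ((-6 - 1*1)/(-4 + 1))*(-2754) = ((-6 - 1)/(-3))*(-2754) = -⅓*(-7)*(-2754) = (7/3)*(-2754) = -6426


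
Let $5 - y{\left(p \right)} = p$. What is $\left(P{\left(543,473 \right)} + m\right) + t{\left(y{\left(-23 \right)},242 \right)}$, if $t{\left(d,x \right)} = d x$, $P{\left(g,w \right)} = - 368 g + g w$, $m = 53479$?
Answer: $117270$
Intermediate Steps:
$y{\left(p \right)} = 5 - p$
$\left(P{\left(543,473 \right)} + m\right) + t{\left(y{\left(-23 \right)},242 \right)} = \left(543 \left(-368 + 473\right) + 53479\right) + \left(5 - -23\right) 242 = \left(543 \cdot 105 + 53479\right) + \left(5 + 23\right) 242 = \left(57015 + 53479\right) + 28 \cdot 242 = 110494 + 6776 = 117270$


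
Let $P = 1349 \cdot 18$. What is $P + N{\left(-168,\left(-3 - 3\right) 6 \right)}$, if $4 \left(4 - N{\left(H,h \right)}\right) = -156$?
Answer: $24325$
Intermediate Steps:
$P = 24282$
$N{\left(H,h \right)} = 43$ ($N{\left(H,h \right)} = 4 - -39 = 4 + 39 = 43$)
$P + N{\left(-168,\left(-3 - 3\right) 6 \right)} = 24282 + 43 = 24325$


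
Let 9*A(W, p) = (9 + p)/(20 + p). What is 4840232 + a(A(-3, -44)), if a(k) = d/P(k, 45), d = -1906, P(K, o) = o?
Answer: 217808534/45 ≈ 4.8402e+6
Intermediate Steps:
A(W, p) = (9 + p)/(9*(20 + p)) (A(W, p) = ((9 + p)/(20 + p))/9 = (9 + p)/(9*(20 + p)))
a(k) = -1906/45
4840232 + a(A(-3, -44)) = 4840232 - 1906/45 = 217808534/45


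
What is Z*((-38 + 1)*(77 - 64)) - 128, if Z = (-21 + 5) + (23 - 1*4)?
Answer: -1571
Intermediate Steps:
Z = 3 (Z = -16 + (23 - 4) = -16 + 19 = 3)
Z*((-38 + 1)*(77 - 64)) - 128 = 3*((-38 + 1)*(77 - 64)) - 128 = 3*(-37*13) - 128 = 3*(-481) - 128 = -1443 - 128 = -1571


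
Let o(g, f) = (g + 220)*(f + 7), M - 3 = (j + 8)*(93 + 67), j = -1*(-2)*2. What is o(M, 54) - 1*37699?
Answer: 93024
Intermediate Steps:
j = 4 (j = 2*2 = 4)
M = 1923 (M = 3 + (4 + 8)*(93 + 67) = 3 + 12*160 = 3 + 1920 = 1923)
o(g, f) = (7 + f)*(220 + g) (o(g, f) = (220 + g)*(7 + f) = (7 + f)*(220 + g))
o(M, 54) - 1*37699 = (1540 + 7*1923 + 220*54 + 54*1923) - 1*37699 = (1540 + 13461 + 11880 + 103842) - 37699 = 130723 - 37699 = 93024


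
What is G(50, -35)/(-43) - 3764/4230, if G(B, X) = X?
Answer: -6901/90945 ≈ -0.075881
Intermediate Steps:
G(50, -35)/(-43) - 3764/4230 = -35/(-43) - 3764/4230 = -35*(-1/43) - 3764*1/4230 = 35/43 - 1882/2115 = -6901/90945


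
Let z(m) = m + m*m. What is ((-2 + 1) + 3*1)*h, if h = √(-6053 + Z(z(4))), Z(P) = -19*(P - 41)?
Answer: 2*I*√5654 ≈ 150.39*I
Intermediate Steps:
z(m) = m + m²
Z(P) = 779 - 19*P (Z(P) = -19*(-41 + P) = 779 - 19*P)
h = I*√5654 (h = √(-6053 + (779 - 76*(1 + 4))) = √(-6053 + (779 - 76*5)) = √(-6053 + (779 - 19*20)) = √(-6053 + (779 - 380)) = √(-6053 + 399) = √(-5654) = I*√5654 ≈ 75.193*I)
((-2 + 1) + 3*1)*h = ((-2 + 1) + 3*1)*(I*√5654) = (-1 + 3)*(I*√5654) = 2*(I*√5654) = 2*I*√5654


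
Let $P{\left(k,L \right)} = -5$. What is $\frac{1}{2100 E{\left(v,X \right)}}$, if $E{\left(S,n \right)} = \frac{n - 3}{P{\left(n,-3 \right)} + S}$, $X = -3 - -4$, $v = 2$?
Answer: $\frac{1}{1400} \approx 0.00071429$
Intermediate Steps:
$X = 1$ ($X = -3 + 4 = 1$)
$E{\left(S,n \right)} = \frac{-3 + n}{-5 + S}$ ($E{\left(S,n \right)} = \frac{n - 3}{-5 + S} = \frac{-3 + n}{-5 + S}$)
$\frac{1}{2100 E{\left(v,X \right)}} = \frac{1}{2100 \frac{-3 + 1}{-5 + 2}} = \frac{1}{2100 \frac{1}{-3} \left(-2\right)} = \frac{1}{2100 \left(\left(- \frac{1}{3}\right) \left(-2\right)\right)} = \frac{1}{2100 \cdot \frac{2}{3}} = \frac{1}{1400}$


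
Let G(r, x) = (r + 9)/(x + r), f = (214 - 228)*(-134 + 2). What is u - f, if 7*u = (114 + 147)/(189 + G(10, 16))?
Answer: -63806502/34531 ≈ -1847.8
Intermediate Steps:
f = 1848 (f = -14*(-132) = 1848)
G(r, x) = (9 + r)/(r + x)
u = 6786/34531 (u = ((114 + 147)/(189 + (9 + 10)/(10 + 16)))/7 = (261/(189 + 19/26))/7 = (261/(4933/26))/7 = (261*(26/4933))/7 = (⅐)*(6786/4933) = 6786/34531 ≈ 0.19652)
u - f = 6786/34531 - 1*1848 = 6786/34531 - 1848 = -63806502/34531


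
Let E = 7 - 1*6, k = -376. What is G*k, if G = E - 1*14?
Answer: 4888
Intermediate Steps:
E = 1 (E = 7 - 6 = 1)
G = -13 (G = 1 - 1*14 = 1 - 14 = -13)
G*k = -13*(-376) = 4888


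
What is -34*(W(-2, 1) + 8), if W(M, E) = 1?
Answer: -306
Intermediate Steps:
-34*(W(-2, 1) + 8) = -34*(1 + 8) = -34*9 = -306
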